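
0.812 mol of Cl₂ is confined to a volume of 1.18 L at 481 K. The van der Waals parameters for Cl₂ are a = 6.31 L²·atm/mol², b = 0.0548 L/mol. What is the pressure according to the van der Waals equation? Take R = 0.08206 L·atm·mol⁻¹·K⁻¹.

P ≈ 25.24 atm

P = nRT/(V − nb) − a n²/V²
nRT/(V − nb) = (0.812)(0.08206)(481)/(1.18 − 0.812×0.0548) = 32.050/1.1355 = 28.225 atm
a n²/V² = (6.31)(0.812)²/(1.18)² = 2.9880 atm
P = 28.225 − 2.9880 = 25.24 atm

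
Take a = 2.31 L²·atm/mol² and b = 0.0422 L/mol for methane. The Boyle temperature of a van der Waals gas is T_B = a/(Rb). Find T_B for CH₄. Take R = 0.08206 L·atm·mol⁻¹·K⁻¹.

T_B ≈ 667.1 K

For a van der Waals gas the second virial coefficient B₂ = b − a/(RT) vanishes at T_B = a/(Rb).
T_B = 2.31/(0.08206×0.0422) = 2.31/0.0034629 = 667.1 K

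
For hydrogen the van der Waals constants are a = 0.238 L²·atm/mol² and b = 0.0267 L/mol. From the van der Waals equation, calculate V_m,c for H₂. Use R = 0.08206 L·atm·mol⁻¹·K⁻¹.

For a van der Waals gas, V_m,c = 3b.
V_m,c = 3×0.0267 = 0.08010 L/mol

V_m,c ≈ 0.08010 L/mol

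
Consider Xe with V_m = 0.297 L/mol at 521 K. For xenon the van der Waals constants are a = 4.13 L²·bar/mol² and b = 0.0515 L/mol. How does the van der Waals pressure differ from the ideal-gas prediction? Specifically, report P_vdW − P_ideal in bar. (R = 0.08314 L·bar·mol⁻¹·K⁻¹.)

ΔP ≈ -16.23 bar

Ideal: P_ideal = RT/V_m = (0.08314)(521)/0.297 = 145.845 bar
vdW: P = RT/(V_m − b) − a/V_m² = 43.3159/0.245500 − 4.13/0.0882090 = 176.440 − 46.8206 = 129.619 bar
ΔP = 129.619 − 145.845 = -16.23 bar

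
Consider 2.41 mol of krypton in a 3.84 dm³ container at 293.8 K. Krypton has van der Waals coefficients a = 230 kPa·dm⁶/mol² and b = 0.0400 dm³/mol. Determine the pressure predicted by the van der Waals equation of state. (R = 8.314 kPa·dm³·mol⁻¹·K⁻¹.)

P = nRT/(V − nb) − a n²/V²
nRT/(V − nb) = (2.41)(8.314)(293.8)/(3.84 − 2.41×0.0400) = 5886.8/3.7436 = 1572.5 kPa
a n²/V² = (230)(2.41)²/(3.84)² = 90.594 kPa
P = 1572.5 − 90.594 = 1482 kPa

P ≈ 1482 kPa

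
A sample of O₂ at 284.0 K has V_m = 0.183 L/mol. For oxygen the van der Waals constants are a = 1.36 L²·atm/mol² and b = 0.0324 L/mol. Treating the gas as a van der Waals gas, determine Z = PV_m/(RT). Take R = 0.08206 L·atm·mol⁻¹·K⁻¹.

P = RT/(V_m − b) − a/V_m² = (0.08206)(284.0)/(0.183 − 0.0324) − 1.36/(0.183)²
  = 23.305/0.15060 − 40.610 = 154.75 − 40.610 = 114.14 atm
Z = PV_m/(RT) = (114.14)(0.183)/((0.08206)(284.0)) = 20.888/23.305 = 0.8963

Z ≈ 0.8963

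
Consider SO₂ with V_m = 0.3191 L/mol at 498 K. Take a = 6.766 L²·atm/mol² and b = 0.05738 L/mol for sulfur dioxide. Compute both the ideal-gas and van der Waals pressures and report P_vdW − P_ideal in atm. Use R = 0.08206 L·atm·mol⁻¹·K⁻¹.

ΔP ≈ -38.37 atm

Ideal: P_ideal = RT/V_m = (0.08206)(498)/0.3191 = 128.066 atm
vdW: P = RT/(V_m − b) − a/V_m² = 40.8659/0.261720 − 6.766/0.101825 = 156.144 − 66.4473 = 89.697 atm
ΔP = 89.697 − 128.066 = -38.37 atm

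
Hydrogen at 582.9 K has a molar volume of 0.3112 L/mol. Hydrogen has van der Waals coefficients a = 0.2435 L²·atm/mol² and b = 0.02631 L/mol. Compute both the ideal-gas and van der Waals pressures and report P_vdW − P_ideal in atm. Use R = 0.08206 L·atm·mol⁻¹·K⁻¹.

Ideal: P_ideal = RT/V_m = (0.08206)(582.9)/0.3112 = 153.704 atm
vdW: P = RT/(V_m − b) − a/V_m² = 47.8328/0.284890 − 0.2435/0.0968454 = 167.899 − 2.51432 = 165.385 atm
ΔP = 165.385 − 153.704 = 11.68 atm

ΔP ≈ 11.68 atm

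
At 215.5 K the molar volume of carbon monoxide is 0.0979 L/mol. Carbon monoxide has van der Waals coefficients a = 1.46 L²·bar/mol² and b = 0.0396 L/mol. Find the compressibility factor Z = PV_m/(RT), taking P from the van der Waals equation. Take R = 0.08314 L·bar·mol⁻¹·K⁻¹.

Z ≈ 0.8469

P = RT/(V_m − b) − a/V_m² = (0.08314)(215.5)/(0.0979 − 0.0396) − 1.46/(0.0979)²
  = 17.917/0.058300 − 152.33 = 307.32 − 152.33 = 154.99 bar
Z = PV_m/(RT) = (154.99)(0.0979)/((0.08314)(215.5)) = 15.174/17.917 = 0.8469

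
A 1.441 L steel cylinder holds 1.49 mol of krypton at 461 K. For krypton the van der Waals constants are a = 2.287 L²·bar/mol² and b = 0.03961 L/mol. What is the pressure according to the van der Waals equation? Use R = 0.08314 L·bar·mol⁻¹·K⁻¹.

P ≈ 38.88 bar

P = nRT/(V − nb) − a n²/V²
nRT/(V − nb) = (1.49)(0.08314)(461)/(1.441 − 1.49×0.03961) = 57.108/1.3820 = 41.323 bar
a n²/V² = (2.287)(1.49)²/(1.441)² = 2.4452 bar
P = 41.323 − 2.4452 = 38.88 bar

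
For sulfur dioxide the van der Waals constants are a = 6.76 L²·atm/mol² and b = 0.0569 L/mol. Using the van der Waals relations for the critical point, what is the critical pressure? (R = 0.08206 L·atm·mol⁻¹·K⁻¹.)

For a van der Waals gas, P_c = a/(27b²).
P_c = 6.76/(27×(0.0569)²) = 6.76/0.087415 = 77.33 atm

P_c ≈ 77.33 atm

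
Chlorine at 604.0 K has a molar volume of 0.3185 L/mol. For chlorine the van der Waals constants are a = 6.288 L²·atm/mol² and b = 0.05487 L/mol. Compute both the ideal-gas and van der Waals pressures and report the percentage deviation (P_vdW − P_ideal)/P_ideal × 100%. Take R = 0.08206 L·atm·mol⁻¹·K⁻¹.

Ideal: P_ideal = RT/V_m = (0.08206)(604.0)/0.3185 = 155.618 atm
vdW: P = RT/(V_m − b) − a/V_m² = 49.5642/0.263630 − 6.288/0.101442 = 188.007 − 61.9862 = 126.021 atm
% deviation = (126.021 − 155.618)/155.618 × 100% = -19.02%

-19.02 %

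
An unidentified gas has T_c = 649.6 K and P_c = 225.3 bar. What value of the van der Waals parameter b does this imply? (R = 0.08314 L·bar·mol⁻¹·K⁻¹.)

From T_c = 8a/(27Rb) and P_c = a/(27b²): b = R T_c/(8 P_c).
b = (0.08314)(649.6)/(8×225.3) = 54.008/1802.4 = 0.02996 L/mol

b ≈ 0.02996 L/mol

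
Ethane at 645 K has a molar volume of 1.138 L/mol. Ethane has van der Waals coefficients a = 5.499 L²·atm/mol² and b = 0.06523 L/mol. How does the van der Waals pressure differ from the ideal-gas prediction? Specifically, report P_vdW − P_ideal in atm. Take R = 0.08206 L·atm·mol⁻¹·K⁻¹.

Ideal: P_ideal = RT/V_m = (0.08206)(645)/1.138 = 46.5103 atm
vdW: P = RT/(V_m − b) − a/V_m² = 52.9287/1.07277 − 5.499/1.29504 = 49.3383 − 4.24620 = 45.0921 atm
ΔP = 45.0921 − 46.5103 = -1.418 atm

ΔP ≈ -1.418 atm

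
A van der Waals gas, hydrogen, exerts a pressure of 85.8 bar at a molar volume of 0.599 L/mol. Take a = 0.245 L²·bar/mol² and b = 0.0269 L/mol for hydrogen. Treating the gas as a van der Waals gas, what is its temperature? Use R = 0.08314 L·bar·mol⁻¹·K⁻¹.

T ≈ 595.1 K

T = (P + a/V_m²)(V_m − b)/R
P + a/V_m² = 85.8 + 0.245/(0.599)² = 86.483 bar
V_m − b = 0.599 − 0.0269 = 0.57210 L/mol
T = (86.483)(0.57210)/0.08314 = 595.1 K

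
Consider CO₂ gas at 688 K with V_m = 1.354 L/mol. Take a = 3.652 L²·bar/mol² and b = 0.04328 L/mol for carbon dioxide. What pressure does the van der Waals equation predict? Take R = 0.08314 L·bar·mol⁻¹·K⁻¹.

P ≈ 41.65 bar

P = RT/(V_m − b) − a/V_m²
RT/(V_m − b) = (0.08314)(688)/(1.354 − 0.04328) = 57.200/1.3107 = 43.641 bar
a/V_m² = 3.652/(1.354)² = 1.9920 bar
P = 43.641 − 1.9920 = 41.65 bar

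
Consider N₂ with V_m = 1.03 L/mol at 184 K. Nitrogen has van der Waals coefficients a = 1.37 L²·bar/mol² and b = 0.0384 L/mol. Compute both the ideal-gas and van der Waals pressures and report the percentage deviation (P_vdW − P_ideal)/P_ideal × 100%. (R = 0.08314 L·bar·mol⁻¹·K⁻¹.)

Ideal: P_ideal = RT/V_m = (0.08314)(184)/1.03 = 14.8522 bar
vdW: P = RT/(V_m − b) − a/V_m² = 15.2978/0.991600 − 1.37/1.06090 = 15.4274 − 1.29136 = 14.1360 bar
% deviation = (14.1360 − 14.8522)/14.8522 × 100% = -4.82%

-4.82 %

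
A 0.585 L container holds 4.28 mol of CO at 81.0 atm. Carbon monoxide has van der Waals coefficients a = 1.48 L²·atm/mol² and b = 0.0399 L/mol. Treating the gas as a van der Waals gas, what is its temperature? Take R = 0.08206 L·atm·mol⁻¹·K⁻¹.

T ≈ 189.0 K

T = (P + a n²/V²)(V − nb)/(nR)
P + a n²/V² = 81.0 + (1.48)(4.28)²/(0.585)² = 160.22 atm
V − nb = 0.585 − (4.28)(0.0399) = 0.41423 L
T = (160.22)(0.41423)/((4.28)(0.08206)) = 189.0 K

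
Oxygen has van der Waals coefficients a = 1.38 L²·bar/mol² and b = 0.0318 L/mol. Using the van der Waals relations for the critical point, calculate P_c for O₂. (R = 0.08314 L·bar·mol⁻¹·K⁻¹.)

For a van der Waals gas, P_c = a/(27b²).
P_c = 1.38/(27×(0.0318)²) = 1.38/0.027303 = 50.54 bar

P_c ≈ 50.54 bar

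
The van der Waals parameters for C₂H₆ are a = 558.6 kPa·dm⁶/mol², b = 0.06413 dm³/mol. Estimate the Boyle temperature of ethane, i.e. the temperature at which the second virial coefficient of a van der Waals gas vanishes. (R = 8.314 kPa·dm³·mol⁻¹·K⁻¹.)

T_B ≈ 1048 K

For a van der Waals gas the second virial coefficient B₂ = b − a/(RT) vanishes at T_B = a/(Rb).
T_B = 558.6/(8.314×0.06413) = 558.6/0.53318 = 1048 K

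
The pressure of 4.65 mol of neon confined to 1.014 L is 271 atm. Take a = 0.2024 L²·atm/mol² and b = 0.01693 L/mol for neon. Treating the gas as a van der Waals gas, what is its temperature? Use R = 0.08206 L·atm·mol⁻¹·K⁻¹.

T ≈ 674.7 K

T = (P + a n²/V²)(V − nb)/(nR)
P + a n²/V² = 271 + (0.2024)(4.65)²/(1.014)² = 275.26 atm
V − nb = 1.014 − (4.65)(0.01693) = 0.93528 L
T = (275.26)(0.93528)/((4.65)(0.08206)) = 674.7 K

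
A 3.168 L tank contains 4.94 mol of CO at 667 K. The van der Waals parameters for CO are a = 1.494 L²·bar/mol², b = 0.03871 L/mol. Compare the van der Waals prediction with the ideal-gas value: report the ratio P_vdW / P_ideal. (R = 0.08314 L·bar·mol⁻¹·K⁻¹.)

Ideal: P_ideal = nRT/V = (4.94)(0.08314)(667)/3.168 = 86.4724 bar
vdW: P = nRT/(V − nb) − a n²/V² = 273.945/2.97677 − 36.4590/10.0362 = 92.0276 − 3.63275 = 88.3949 bar
Ratio = 88.3949/86.4724 = 1.022

P_vdW / P_ideal ≈ 1.022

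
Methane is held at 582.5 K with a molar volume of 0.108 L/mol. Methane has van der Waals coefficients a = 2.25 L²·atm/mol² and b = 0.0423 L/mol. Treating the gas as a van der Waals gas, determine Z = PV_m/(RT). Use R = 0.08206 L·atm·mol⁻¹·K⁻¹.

Z ≈ 1.208

P = RT/(V_m − b) − a/V_m² = (0.08206)(582.5)/(0.108 − 0.0423) − 2.25/(0.108)²
  = 47.800/0.065700 − 192.90 = 727.55 − 192.90 = 534.65 atm
Z = PV_m/(RT) = (534.65)(0.108)/((0.08206)(582.5)) = 57.742/47.800 = 1.208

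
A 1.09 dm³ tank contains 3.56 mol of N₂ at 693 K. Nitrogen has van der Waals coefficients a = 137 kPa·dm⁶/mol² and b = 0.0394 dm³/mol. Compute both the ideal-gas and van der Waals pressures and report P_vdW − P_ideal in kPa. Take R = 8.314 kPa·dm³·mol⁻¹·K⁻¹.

Ideal: P_ideal = nRT/V = (3.56)(8.314)(693)/1.09 = 18817.7 kPa
vdW: P = nRT/(V − nb) − a n²/V² = 20511.3/0.949736 − 1736.28/1.18810 = 21596.8 − 1461.39 = 20135.4 kPa
ΔP = 20135.4 − 18817.7 = 1318 kPa

ΔP ≈ 1318 kPa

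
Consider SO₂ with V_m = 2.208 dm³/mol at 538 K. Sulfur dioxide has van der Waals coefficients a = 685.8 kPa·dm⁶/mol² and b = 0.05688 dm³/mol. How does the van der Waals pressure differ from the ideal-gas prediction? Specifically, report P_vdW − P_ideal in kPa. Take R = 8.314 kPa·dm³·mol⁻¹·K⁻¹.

Ideal: P_ideal = RT/V_m = (8.314)(538)/2.208 = 2025.78 kPa
vdW: P = RT/(V_m − b) − a/V_m² = 4472.93/2.15112 − 685.8/4.87526 = 2079.35 − 140.669 = 1938.68 kPa
ΔP = 1938.68 − 2025.78 = -87.1 kPa

ΔP ≈ -87.1 kPa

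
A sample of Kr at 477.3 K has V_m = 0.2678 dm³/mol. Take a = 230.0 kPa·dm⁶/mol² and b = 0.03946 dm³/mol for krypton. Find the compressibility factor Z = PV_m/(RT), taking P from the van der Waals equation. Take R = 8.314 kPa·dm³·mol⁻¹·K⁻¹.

Z ≈ 0.9564

P = RT/(V_m − b) − a/V_m² = (8.314)(477.3)/(0.2678 − 0.03946) − 230.0/(0.2678)²
  = 3968.3/0.22834 − 3207.1 = 17379 − 3207.1 = 14172 kPa
Z = PV_m/(RT) = (14172)(0.2678)/((8.314)(477.3)) = 3795.3/3968.3 = 0.9564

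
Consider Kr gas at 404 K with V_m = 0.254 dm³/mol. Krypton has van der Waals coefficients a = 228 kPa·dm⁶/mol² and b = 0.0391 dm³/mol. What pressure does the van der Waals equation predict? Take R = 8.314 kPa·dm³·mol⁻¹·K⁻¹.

P = RT/(V_m − b) − a/V_m²
RT/(V_m − b) = (8.314)(404)/(0.254 − 0.0391) = 3358.9/0.21490 = 15630 kPa
a/V_m² = 228/(0.254)² = 3534.0 kPa
P = 15630 − 3534.0 = 12096 kPa

P ≈ 12096 kPa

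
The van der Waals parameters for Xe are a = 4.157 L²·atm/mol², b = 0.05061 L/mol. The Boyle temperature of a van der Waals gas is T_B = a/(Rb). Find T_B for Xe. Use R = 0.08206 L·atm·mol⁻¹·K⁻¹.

For a van der Waals gas the second virial coefficient B₂ = b − a/(RT) vanishes at T_B = a/(Rb).
T_B = 4.157/(0.08206×0.05061) = 4.157/0.0041531 = 1001 K

T_B ≈ 1001 K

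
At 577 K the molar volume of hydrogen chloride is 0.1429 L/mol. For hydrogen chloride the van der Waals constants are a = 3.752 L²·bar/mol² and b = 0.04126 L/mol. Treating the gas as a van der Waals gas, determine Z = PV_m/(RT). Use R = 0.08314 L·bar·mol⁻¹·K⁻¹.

P = RT/(V_m − b) − a/V_m² = (0.08314)(577)/(0.1429 − 0.04126) − 3.752/(0.1429)²
  = 47.972/0.10164 − 183.74 = 471.98 − 183.74 = 288.24 bar
Z = PV_m/(RT) = (288.24)(0.1429)/((0.08314)(577)) = 41.189/47.972 = 0.8586

Z ≈ 0.8586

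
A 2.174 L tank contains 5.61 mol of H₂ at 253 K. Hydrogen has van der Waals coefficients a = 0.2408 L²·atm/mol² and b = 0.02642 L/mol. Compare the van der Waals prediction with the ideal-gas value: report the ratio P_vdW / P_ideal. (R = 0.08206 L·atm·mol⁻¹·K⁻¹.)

P_vdW / P_ideal ≈ 1.043

Ideal: P_ideal = nRT/V = (5.61)(0.08206)(253)/2.174 = 53.5742 atm
vdW: P = nRT/(V − nb) − a n²/V² = 116.470/2.02578 − 7.57848/4.72628 = 57.4939 − 1.60348 = 55.8904 atm
Ratio = 55.8904/53.5742 = 1.043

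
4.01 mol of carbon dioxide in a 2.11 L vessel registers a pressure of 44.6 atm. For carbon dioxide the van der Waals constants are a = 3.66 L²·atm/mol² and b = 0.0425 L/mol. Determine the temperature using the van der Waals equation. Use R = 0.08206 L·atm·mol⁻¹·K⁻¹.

T ≈ 340.8 K

T = (P + a n²/V²)(V − nb)/(nR)
P + a n²/V² = 44.6 + (3.66)(4.01)²/(2.11)² = 57.819 atm
V − nb = 2.11 − (4.01)(0.0425) = 1.9396 L
T = (57.819)(1.9396)/((4.01)(0.08206)) = 340.8 K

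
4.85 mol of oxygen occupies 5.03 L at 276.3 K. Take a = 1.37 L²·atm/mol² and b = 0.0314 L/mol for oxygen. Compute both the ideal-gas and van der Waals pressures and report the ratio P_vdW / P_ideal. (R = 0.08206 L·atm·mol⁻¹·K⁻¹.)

Ideal: P_ideal = nRT/V = (4.85)(0.08206)(276.3)/5.03 = 21.8618 atm
vdW: P = nRT/(V − nb) − a n²/V² = 109.965/4.87771 − 32.2258/25.3009 = 22.5444 − 1.27370 = 21.2707 atm
Ratio = 21.2707/21.8618 = 0.9730

P_vdW / P_ideal ≈ 0.9730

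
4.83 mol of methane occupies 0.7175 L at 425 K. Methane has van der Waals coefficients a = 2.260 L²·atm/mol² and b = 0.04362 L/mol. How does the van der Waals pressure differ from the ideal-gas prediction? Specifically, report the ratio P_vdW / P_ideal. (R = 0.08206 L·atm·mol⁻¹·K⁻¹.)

P_vdW / P_ideal ≈ 0.9795

Ideal: P_ideal = nRT/V = (4.83)(0.08206)(425)/0.7175 = 234.772 atm
vdW: P = nRT/(V − nb) − a n²/V² = 168.449/0.506815 − 52.7233/0.514806 = 332.368 − 102.414 = 229.954 atm
Ratio = 229.954/234.772 = 0.9795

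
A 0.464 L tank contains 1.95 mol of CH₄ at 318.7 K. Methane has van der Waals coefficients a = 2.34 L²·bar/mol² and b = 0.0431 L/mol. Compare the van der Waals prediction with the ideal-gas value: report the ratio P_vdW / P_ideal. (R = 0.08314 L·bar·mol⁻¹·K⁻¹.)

Ideal: P_ideal = nRT/V = (1.95)(0.08314)(318.7)/0.464 = 111.355 bar
vdW: P = nRT/(V − nb) − a n²/V² = 51.6686/0.379955 − 8.89785/0.215296 = 135.986 − 41.3285 = 94.658 bar
Ratio = 94.658/111.355 = 0.8501

P_vdW / P_ideal ≈ 0.8501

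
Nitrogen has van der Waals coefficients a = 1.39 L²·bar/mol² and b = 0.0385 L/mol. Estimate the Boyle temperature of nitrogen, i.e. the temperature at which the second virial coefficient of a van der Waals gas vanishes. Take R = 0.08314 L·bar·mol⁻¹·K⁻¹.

For a van der Waals gas the second virial coefficient B₂ = b − a/(RT) vanishes at T_B = a/(Rb).
T_B = 1.39/(0.08314×0.0385) = 1.39/0.0032009 = 434.3 K

T_B ≈ 434.3 K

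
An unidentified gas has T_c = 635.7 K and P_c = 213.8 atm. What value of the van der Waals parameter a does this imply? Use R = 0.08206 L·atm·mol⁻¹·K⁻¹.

From T_c = 8a/(27Rb) and P_c = a/(27b²): a = 27 R² T_c²/(64 P_c).
a = 27×(0.08206)²×(635.7)²/(64×213.8) = 73474/13683 = 5.370 L²·atm/mol²

a ≈ 5.370 L²·atm/mol²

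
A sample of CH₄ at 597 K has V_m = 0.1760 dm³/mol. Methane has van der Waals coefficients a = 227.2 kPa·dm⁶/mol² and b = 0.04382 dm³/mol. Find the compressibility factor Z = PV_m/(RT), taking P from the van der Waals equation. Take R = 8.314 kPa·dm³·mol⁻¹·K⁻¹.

Z ≈ 1.071

P = RT/(V_m − b) − a/V_m² = (8.314)(597)/(0.1760 − 0.04382) − 227.2/(0.1760)²
  = 4963.5/0.13218 − 7334.7 = 37551 − 7334.7 = 30216 kPa
Z = PV_m/(RT) = (30216)(0.1760)/((8.314)(597)) = 5318.0/4963.5 = 1.071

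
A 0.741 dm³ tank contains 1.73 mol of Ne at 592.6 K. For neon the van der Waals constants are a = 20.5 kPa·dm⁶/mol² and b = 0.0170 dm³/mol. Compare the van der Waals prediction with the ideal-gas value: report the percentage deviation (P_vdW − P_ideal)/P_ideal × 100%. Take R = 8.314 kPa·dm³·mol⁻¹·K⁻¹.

3.16 %

Ideal: P_ideal = nRT/V = (1.73)(8.314)(592.6)/0.741 = 11502.7 kPa
vdW: P = nRT/(V − nb) − a n²/V² = 8523.50/0.711590 − 61.3545/0.549081 = 11978.1 − 111.740 = 11866.4 kPa
% deviation = (11866.4 − 11502.7)/11502.7 × 100% = 3.16%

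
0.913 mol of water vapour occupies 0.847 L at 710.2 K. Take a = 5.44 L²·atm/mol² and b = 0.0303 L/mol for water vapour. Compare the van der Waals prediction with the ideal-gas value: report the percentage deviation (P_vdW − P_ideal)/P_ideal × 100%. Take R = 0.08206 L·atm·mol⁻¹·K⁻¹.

-6.69 %

Ideal: P_ideal = nRT/V = (0.913)(0.08206)(710.2)/0.847 = 62.8202 atm
vdW: P = nRT/(V − nb) − a n²/V² = 53.2087/0.819336 − 4.53462/0.717409 = 64.9412 − 6.32083 = 58.6204 atm
% deviation = (58.6204 − 62.8202)/62.8202 × 100% = -6.69%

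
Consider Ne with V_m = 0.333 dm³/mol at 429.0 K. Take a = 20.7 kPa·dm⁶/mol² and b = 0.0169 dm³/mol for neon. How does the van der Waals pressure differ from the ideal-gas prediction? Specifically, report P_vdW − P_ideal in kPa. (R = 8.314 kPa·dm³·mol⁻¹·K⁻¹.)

ΔP ≈ 386 kPa

Ideal: P_ideal = RT/V_m = (8.314)(429.0)/0.333 = 10710.8 kPa
vdW: P = RT/(V_m − b) − a/V_m² = 3566.71/0.316100 − 20.7/0.110889 = 11283.5 − 186.673 = 11096.8 kPa
ΔP = 11096.8 − 10710.8 = 386 kPa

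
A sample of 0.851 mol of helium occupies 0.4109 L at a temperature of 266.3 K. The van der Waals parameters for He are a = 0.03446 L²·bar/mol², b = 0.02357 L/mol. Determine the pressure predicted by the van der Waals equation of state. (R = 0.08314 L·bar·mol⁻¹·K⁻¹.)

P ≈ 48.06 bar

P = nRT/(V − nb) − a n²/V²
nRT/(V − nb) = (0.851)(0.08314)(266.3)/(0.4109 − 0.851×0.02357) = 18.841/0.39084 = 48.206 bar
a n²/V² = (0.03446)(0.851)²/(0.4109)² = 0.14781 bar
P = 48.206 − 0.14781 = 48.06 bar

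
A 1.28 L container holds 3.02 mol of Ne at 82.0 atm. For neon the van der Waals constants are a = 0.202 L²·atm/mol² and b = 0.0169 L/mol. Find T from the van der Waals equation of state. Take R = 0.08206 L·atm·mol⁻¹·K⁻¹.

T ≈ 412.2 K

T = (P + a n²/V²)(V − nb)/(nR)
P + a n²/V² = 82.0 + (0.202)(3.02)²/(1.28)² = 83.124 atm
V − nb = 1.28 − (3.02)(0.0169) = 1.2290 L
T = (83.124)(1.2290)/((3.02)(0.08206)) = 412.2 K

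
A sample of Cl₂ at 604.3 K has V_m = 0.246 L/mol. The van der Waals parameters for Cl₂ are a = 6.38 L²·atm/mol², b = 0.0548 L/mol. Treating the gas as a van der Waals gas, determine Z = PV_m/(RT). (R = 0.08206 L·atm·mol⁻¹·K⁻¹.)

Z ≈ 0.7636

P = RT/(V_m − b) − a/V_m² = (0.08206)(604.3)/(0.246 − 0.0548) − 6.38/(0.246)²
  = 49.589/0.19120 − 105.43 = 259.36 − 105.43 = 153.93 atm
Z = PV_m/(RT) = (153.93)(0.246)/((0.08206)(604.3)) = 37.867/49.589 = 0.7636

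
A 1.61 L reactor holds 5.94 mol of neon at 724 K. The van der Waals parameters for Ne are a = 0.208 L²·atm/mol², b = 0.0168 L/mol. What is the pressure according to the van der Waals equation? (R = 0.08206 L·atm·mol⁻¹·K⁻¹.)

P ≈ 230.8 atm

P = nRT/(V − nb) − a n²/V²
nRT/(V − nb) = (5.94)(0.08206)(724)/(1.61 − 5.94×0.0168) = 352.90/1.5102 = 233.68 atm
a n²/V² = (0.208)(5.94)²/(1.61)² = 2.8313 atm
P = 233.68 − 2.8313 = 230.8 atm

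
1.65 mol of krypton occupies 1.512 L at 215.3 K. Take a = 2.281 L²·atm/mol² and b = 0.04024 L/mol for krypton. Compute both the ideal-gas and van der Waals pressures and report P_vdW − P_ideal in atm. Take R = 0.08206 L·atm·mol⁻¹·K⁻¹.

ΔP ≈ -1.831 atm

Ideal: P_ideal = nRT/V = (1.65)(0.08206)(215.3)/1.512 = 19.2800 atm
vdW: P = nRT/(V − nb) − a n²/V² = 29.1514/1.44560 − 6.21002/2.28614 = 20.1656 − 2.71638 = 17.4492 atm
ΔP = 17.4492 − 19.2800 = -1.831 atm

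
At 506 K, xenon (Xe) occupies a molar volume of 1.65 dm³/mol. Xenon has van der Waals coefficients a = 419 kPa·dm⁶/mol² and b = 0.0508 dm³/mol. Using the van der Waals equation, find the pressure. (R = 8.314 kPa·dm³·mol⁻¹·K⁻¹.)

P ≈ 2477 kPa

P = RT/(V_m − b) − a/V_m²
RT/(V_m − b) = (8.314)(506)/(1.65 − 0.0508) = 4206.9/1.5992 = 2630.6 kPa
a/V_m² = 419/(1.65)² = 153.90 kPa
P = 2630.6 − 153.90 = 2477 kPa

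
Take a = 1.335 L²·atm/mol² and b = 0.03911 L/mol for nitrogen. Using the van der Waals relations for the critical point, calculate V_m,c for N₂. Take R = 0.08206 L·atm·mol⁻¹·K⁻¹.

V_m,c ≈ 0.1173 L/mol

For a van der Waals gas, V_m,c = 3b.
V_m,c = 3×0.03911 = 0.1173 L/mol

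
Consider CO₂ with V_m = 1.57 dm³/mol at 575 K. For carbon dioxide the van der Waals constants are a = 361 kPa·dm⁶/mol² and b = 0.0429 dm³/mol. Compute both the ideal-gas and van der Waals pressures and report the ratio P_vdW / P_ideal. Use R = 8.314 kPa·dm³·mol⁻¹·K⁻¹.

Ideal: P_ideal = RT/V_m = (8.314)(575)/1.57 = 3044.94 kPa
vdW: P = RT/(V_m − b) − a/V_m² = 4780.55/1.52710 − 361/2.46490 = 3130.48 − 146.456 = 2984.02 kPa
Ratio = 2984.02/3044.94 = 0.9800

P_vdW / P_ideal ≈ 0.9800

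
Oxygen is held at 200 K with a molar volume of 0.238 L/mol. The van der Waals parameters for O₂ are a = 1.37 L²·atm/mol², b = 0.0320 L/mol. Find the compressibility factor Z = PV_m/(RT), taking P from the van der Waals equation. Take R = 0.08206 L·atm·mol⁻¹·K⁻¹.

P = RT/(V_m − b) − a/V_m² = (0.08206)(200)/(0.238 − 0.0320) − 1.37/(0.238)²
  = 16.412/0.20600 − 24.186 = 79.670 − 24.186 = 55.484 atm
Z = PV_m/(RT) = (55.484)(0.238)/((0.08206)(200)) = 13.205/16.412 = 0.8046

Z ≈ 0.8046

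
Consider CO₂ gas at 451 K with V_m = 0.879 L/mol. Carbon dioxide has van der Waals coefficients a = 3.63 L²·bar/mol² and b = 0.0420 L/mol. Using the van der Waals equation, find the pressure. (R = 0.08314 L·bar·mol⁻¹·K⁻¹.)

P = RT/(V_m − b) − a/V_m²
RT/(V_m − b) = (0.08314)(451)/(0.879 − 0.0420) = 37.496/0.83700 = 44.798 bar
a/V_m² = 3.63/(0.879)² = 4.6982 bar
P = 44.798 − 4.6982 = 40.10 bar

P ≈ 40.10 bar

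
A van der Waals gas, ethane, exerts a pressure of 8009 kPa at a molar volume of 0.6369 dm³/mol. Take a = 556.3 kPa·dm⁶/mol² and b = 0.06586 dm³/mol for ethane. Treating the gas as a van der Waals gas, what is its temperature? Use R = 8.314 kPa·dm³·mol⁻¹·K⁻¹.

T ≈ 644.3 K

T = (P + a/V_m²)(V_m − b)/R
P + a/V_m² = 8009 + 556.3/(0.6369)² = 9380.4 kPa
V_m − b = 0.6369 − 0.06586 = 0.57104 dm³/mol
T = (9380.4)(0.57104)/8.314 = 644.3 K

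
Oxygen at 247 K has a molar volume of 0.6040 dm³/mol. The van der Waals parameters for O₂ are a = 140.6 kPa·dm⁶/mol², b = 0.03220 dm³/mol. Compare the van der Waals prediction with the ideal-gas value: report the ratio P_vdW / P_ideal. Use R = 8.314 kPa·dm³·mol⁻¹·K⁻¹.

Ideal: P_ideal = RT/V_m = (8.314)(247)/0.6040 = 3399.93 kPa
vdW: P = RT/(V_m − b) − a/V_m² = 2053.56/0.571800 − 140.6/0.364816 = 3591.40 − 385.400 = 3206.00 kPa
Ratio = 3206.00/3399.93 = 0.9430

P_vdW / P_ideal ≈ 0.9430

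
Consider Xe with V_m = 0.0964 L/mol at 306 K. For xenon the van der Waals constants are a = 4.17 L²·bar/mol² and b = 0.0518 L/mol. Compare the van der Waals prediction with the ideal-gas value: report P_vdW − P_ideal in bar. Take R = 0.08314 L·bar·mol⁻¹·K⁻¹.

ΔP ≈ -142.2 bar

Ideal: P_ideal = RT/V_m = (0.08314)(306)/0.0964 = 263.909 bar
vdW: P = RT/(V_m − b) − a/V_m² = 25.4408/0.0446000 − 4.17/0.00929296 = 570.422 − 448.727 = 121.695 bar
ΔP = 121.695 − 263.909 = -142.2 bar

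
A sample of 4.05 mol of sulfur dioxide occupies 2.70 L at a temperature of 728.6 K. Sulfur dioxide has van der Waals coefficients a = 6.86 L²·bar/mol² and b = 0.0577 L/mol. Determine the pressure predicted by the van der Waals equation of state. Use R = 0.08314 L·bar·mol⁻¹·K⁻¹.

P ≈ 84.04 bar

P = nRT/(V − nb) − a n²/V²
nRT/(V − nb) = (4.05)(0.08314)(728.6)/(2.70 − 4.05×0.0577) = 245.33/2.4663 = 99.473 bar
a n²/V² = (6.86)(4.05)²/(2.70)² = 15.435 bar
P = 99.473 − 15.435 = 84.04 bar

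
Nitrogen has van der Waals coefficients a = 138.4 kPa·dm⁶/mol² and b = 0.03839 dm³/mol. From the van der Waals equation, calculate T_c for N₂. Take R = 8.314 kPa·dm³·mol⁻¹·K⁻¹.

T_c ≈ 128.5 K

For a van der Waals gas, T_c = 8a/(27Rb).
T_c = 8×138.4/(27×8.314×0.03839) = 1107.2/8.6177 = 128.5 K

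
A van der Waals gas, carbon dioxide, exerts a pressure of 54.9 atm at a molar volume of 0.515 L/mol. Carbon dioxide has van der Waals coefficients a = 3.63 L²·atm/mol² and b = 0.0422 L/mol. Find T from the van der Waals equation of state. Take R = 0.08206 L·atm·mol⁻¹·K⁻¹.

T ≈ 395.2 K

T = (P + a/V_m²)(V_m − b)/R
P + a/V_m² = 54.9 + 3.63/(0.515)² = 68.586 atm
V_m − b = 0.515 − 0.0422 = 0.47280 L/mol
T = (68.586)(0.47280)/0.08206 = 395.2 K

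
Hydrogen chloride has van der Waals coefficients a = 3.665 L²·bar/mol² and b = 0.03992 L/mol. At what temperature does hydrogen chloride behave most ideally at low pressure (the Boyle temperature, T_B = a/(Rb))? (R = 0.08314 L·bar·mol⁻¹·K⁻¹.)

For a van der Waals gas the second virial coefficient B₂ = b − a/(RT) vanishes at T_B = a/(Rb).
T_B = 3.665/(0.08314×0.03992) = 3.665/0.0033189 = 1104 K

T_B ≈ 1104 K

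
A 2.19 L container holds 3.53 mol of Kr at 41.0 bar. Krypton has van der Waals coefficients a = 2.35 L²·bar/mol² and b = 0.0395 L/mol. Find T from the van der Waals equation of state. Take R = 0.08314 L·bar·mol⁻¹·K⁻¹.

T = (P + a n²/V²)(V − nb)/(nR)
P + a n²/V² = 41.0 + (2.35)(3.53)²/(2.19)² = 47.106 bar
V − nb = 2.19 − (3.53)(0.0395) = 2.0506 L
T = (47.106)(2.0506)/((3.53)(0.08314)) = 329.1 K

T ≈ 329.1 K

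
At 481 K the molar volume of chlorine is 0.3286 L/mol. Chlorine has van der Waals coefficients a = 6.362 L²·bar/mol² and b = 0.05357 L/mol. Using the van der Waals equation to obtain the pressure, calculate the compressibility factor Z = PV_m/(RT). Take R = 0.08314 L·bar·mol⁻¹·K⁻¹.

Z ≈ 0.7106

P = RT/(V_m − b) − a/V_m² = (0.08314)(481)/(0.3286 − 0.05357) − 6.362/(0.3286)²
  = 39.990/0.27503 − 58.919 = 145.40 − 58.919 = 86.48 bar
Z = PV_m/(RT) = (86.48)(0.3286)/((0.08314)(481)) = 28.417/39.990 = 0.7106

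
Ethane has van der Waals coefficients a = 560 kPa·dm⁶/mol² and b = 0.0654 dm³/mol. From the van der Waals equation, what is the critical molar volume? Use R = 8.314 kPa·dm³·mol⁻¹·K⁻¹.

For a van der Waals gas, V_m,c = 3b.
V_m,c = 3×0.0654 = 0.1962 dm³/mol

V_m,c ≈ 0.1962 dm³/mol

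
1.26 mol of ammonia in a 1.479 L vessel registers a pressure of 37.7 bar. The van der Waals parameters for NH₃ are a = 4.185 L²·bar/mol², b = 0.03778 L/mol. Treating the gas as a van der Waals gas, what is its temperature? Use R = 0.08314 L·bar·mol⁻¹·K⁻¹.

T ≈ 556.6 K

T = (P + a n²/V²)(V − nb)/(nR)
P + a n²/V² = 37.7 + (4.185)(1.26)²/(1.479)² = 40.737 bar
V − nb = 1.479 − (1.26)(0.03778) = 1.4314 L
T = (40.737)(1.4314)/((1.26)(0.08314)) = 556.6 K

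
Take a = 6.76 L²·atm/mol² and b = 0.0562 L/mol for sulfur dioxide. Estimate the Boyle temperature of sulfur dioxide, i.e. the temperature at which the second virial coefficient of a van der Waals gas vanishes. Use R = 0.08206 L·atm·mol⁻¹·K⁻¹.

T_B ≈ 1466 K

For a van der Waals gas the second virial coefficient B₂ = b − a/(RT) vanishes at T_B = a/(Rb).
T_B = 6.76/(0.08206×0.0562) = 6.76/0.0046118 = 1466 K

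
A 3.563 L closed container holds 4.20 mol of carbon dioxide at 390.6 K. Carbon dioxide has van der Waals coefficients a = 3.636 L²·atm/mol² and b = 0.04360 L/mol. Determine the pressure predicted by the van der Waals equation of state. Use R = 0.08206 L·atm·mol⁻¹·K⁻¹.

P ≈ 34.78 atm

P = nRT/(V − nb) − a n²/V²
nRT/(V − nb) = (4.20)(0.08206)(390.6)/(3.563 − 4.20×0.04360) = 134.62/3.3799 = 39.830 atm
a n²/V² = (3.636)(4.20)²/(3.563)² = 5.0523 atm
P = 39.830 − 5.0523 = 34.78 atm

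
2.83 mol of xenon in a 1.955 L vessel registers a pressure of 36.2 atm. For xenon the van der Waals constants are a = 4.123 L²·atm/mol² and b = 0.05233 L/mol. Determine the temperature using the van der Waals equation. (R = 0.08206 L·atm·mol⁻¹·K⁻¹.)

T = (P + a n²/V²)(V − nb)/(nR)
P + a n²/V² = 36.2 + (4.123)(2.83)²/(1.955)² = 44.840 atm
V − nb = 1.955 − (2.83)(0.05233) = 1.8069 L
T = (44.840)(1.8069)/((2.83)(0.08206)) = 348.9 K

T ≈ 348.9 K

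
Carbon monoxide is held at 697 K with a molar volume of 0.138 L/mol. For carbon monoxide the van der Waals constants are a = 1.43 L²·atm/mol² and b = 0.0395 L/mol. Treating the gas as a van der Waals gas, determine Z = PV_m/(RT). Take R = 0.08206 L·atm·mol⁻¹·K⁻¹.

Z ≈ 1.220

P = RT/(V_m − b) − a/V_m² = (0.08206)(697)/(0.138 − 0.0395) − 1.43/(0.138)²
  = 57.196/0.098500 − 75.089 = 580.67 − 75.089 = 505.58 atm
Z = PV_m/(RT) = (505.58)(0.138)/((0.08206)(697)) = 69.770/57.196 = 1.220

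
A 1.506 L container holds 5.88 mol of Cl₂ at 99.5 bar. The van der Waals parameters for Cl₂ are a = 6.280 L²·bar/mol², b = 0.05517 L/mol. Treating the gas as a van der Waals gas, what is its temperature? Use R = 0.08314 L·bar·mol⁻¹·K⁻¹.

T ≈ 471.9 K

T = (P + a n²/V²)(V − nb)/(nR)
P + a n²/V² = 99.5 + (6.280)(5.88)²/(1.506)² = 195.23 bar
V − nb = 1.506 − (5.88)(0.05517) = 1.1816 L
T = (195.23)(1.1816)/((5.88)(0.08314)) = 471.9 K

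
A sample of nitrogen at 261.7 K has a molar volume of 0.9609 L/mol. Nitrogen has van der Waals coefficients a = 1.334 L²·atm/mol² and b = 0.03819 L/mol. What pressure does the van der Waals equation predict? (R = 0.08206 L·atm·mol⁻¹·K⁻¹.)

P = RT/(V_m − b) − a/V_m²
RT/(V_m − b) = (0.08206)(261.7)/(0.9609 − 0.03819) = 21.475/0.92271 = 23.274 atm
a/V_m² = 1.334/(0.9609)² = 1.4448 atm
P = 23.274 − 1.4448 = 21.83 atm

P ≈ 21.83 atm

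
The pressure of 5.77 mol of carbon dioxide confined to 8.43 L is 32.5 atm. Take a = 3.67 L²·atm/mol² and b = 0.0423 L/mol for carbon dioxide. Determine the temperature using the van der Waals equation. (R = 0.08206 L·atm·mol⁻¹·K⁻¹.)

T = (P + a n²/V²)(V − nb)/(nR)
P + a n²/V² = 32.5 + (3.67)(5.77)²/(8.43)² = 34.219 atm
V − nb = 8.43 − (5.77)(0.0423) = 8.1859 L
T = (34.219)(8.1859)/((5.77)(0.08206)) = 591.6 K

T ≈ 591.6 K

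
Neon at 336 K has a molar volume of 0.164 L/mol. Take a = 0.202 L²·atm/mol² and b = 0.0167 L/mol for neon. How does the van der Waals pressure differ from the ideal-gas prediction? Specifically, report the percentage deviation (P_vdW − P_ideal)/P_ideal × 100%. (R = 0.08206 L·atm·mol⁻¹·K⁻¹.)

Ideal: P_ideal = RT/V_m = (0.08206)(336)/0.164 = 168.123 atm
vdW: P = RT/(V_m − b) − a/V_m² = 27.5722/0.147300 − 0.202/0.0268960 = 187.184 − 7.51041 = 179.674 atm
% deviation = (179.674 − 168.123)/168.123 × 100% = 6.87%

6.87 %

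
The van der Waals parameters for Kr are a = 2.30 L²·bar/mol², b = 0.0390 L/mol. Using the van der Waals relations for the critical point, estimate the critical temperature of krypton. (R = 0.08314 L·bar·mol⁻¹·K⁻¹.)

T_c ≈ 210.2 K

For a van der Waals gas, T_c = 8a/(27Rb).
T_c = 8×2.30/(27×0.08314×0.0390) = 18.400/0.087546 = 210.2 K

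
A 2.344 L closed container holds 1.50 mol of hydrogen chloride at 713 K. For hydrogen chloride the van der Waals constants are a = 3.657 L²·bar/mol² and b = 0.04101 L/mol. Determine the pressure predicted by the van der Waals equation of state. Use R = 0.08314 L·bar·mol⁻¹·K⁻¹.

P = nRT/(V − nb) − a n²/V²
nRT/(V − nb) = (1.50)(0.08314)(713)/(2.344 − 1.50×0.04101) = 88.918/2.2825 = 38.956 bar
a n²/V² = (3.657)(1.50)²/(2.344)² = 1.4976 bar
P = 38.956 − 1.4976 = 37.46 bar

P ≈ 37.46 bar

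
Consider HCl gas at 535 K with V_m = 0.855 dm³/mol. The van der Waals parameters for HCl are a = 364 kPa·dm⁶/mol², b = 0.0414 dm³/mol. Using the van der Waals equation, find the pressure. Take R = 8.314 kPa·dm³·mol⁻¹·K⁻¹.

P = RT/(V_m − b) − a/V_m²
RT/(V_m − b) = (8.314)(535)/(0.855 − 0.0414) = 4448.0/0.81360 = 5467.1 kPa
a/V_m² = 364/(0.855)² = 497.93 kPa
P = 5467.1 − 497.93 = 4969 kPa

P ≈ 4969 kPa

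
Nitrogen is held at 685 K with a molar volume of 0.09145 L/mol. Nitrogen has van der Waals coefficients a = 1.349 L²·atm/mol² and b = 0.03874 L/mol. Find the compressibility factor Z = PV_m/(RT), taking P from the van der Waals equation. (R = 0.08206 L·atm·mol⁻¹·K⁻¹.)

P = RT/(V_m − b) − a/V_m² = (0.08206)(685)/(0.09145 − 0.03874) − 1.349/(0.09145)²
  = 56.211/0.052710 − 161.30 = 1066.4 − 161.30 = 905.1 atm
Z = PV_m/(RT) = (905.1)(0.09145)/((0.08206)(685)) = 82.771/56.211 = 1.473

Z ≈ 1.473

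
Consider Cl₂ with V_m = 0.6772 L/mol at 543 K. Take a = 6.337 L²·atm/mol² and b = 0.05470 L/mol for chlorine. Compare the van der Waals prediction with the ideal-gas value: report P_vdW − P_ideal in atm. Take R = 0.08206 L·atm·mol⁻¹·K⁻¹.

ΔP ≈ -8.036 atm

Ideal: P_ideal = RT/V_m = (0.08206)(543)/0.6772 = 65.7983 atm
vdW: P = RT/(V_m − b) − a/V_m² = 44.5586/0.622500 − 6.337/0.458600 = 71.5801 − 13.8181 = 57.7620 atm
ΔP = 57.7620 − 65.7983 = -8.036 atm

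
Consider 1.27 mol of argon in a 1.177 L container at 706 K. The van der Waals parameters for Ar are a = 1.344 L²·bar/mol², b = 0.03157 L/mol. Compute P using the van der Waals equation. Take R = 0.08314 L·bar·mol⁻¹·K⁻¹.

P = nRT/(V − nb) − a n²/V²
nRT/(V − nb) = (1.27)(0.08314)(706)/(1.177 − 1.27×0.03157) = 74.545/1.1369 = 65.569 bar
a n²/V² = (1.344)(1.27)²/(1.177)² = 1.5648 bar
P = 65.569 − 1.5648 = 64.00 bar

P ≈ 64.00 bar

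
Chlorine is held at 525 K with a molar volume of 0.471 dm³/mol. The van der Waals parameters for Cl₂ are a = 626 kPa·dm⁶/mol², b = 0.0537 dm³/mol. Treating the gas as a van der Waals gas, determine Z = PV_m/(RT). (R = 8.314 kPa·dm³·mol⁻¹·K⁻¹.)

P = RT/(V_m − b) − a/V_m² = (8.314)(525)/(0.471 − 0.0537) − 626/(0.471)²
  = 4364.9/0.41730 − 2821.8 = 10460 − 2821.8 = 7638 kPa
Z = PV_m/(RT) = (7638)(0.471)/((8.314)(525)) = 3597.5/4364.9 = 0.8242

Z ≈ 0.8242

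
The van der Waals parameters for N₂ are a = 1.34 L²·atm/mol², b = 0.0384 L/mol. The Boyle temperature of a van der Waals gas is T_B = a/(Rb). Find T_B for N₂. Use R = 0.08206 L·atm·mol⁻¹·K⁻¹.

For a van der Waals gas the second virial coefficient B₂ = b − a/(RT) vanishes at T_B = a/(Rb).
T_B = 1.34/(0.08206×0.0384) = 1.34/0.0031511 = 425.2 K

T_B ≈ 425.2 K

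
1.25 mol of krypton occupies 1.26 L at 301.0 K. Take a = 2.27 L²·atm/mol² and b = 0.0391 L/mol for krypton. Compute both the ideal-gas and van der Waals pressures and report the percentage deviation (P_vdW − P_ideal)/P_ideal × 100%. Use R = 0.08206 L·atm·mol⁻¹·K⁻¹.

-5.08 %

Ideal: P_ideal = nRT/V = (1.25)(0.08206)(301.0)/1.26 = 24.5040 atm
vdW: P = nRT/(V − nb) − a n²/V² = 30.8751/1.21113 − 3.54688/1.58760 = 25.4928 − 2.23411 = 23.2587 atm
% deviation = (23.2587 − 24.5040)/24.5040 × 100% = -5.08%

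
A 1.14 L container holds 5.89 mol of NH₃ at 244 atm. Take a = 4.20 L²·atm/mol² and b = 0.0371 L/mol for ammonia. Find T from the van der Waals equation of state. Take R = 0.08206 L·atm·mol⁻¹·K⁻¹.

T = (P + a n²/V²)(V − nb)/(nR)
P + a n²/V² = 244 + (4.20)(5.89)²/(1.14)² = 356.12 atm
V − nb = 1.14 − (5.89)(0.0371) = 0.92148 L
T = (356.12)(0.92148)/((5.89)(0.08206)) = 678.9 K

T ≈ 678.9 K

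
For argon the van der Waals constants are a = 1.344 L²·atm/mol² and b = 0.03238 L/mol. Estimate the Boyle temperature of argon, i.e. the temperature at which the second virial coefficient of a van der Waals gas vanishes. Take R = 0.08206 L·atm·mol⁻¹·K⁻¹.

T_B ≈ 505.8 K

For a van der Waals gas the second virial coefficient B₂ = b − a/(RT) vanishes at T_B = a/(Rb).
T_B = 1.344/(0.08206×0.03238) = 1.344/0.0026571 = 505.8 K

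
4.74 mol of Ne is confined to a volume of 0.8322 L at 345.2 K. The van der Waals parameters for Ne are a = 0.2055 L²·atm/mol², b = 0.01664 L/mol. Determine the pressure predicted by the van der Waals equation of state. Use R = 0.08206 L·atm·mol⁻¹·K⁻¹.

P = nRT/(V − nb) − a n²/V²
nRT/(V − nb) = (4.74)(0.08206)(345.2)/(0.8322 − 4.74×0.01664) = 134.27/0.75333 = 178.24 atm
a n²/V² = (0.2055)(4.74)²/(0.8322)² = 6.6667 atm
P = 178.24 − 6.6667 = 171.6 atm

P ≈ 171.6 atm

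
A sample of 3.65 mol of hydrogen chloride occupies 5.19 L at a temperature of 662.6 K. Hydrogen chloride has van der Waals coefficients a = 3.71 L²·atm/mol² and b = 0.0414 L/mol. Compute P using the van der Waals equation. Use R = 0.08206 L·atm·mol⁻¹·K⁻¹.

P ≈ 37.55 atm

P = nRT/(V − nb) − a n²/V²
nRT/(V − nb) = (3.65)(0.08206)(662.6)/(5.19 − 3.65×0.0414) = 198.46/5.0389 = 39.386 atm
a n²/V² = (3.71)(3.65)²/(5.19)² = 1.8350 atm
P = 39.386 − 1.8350 = 37.55 atm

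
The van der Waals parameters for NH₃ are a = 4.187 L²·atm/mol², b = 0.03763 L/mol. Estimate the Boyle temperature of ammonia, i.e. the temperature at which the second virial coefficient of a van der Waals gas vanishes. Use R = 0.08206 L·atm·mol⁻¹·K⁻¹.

For a van der Waals gas the second virial coefficient B₂ = b − a/(RT) vanishes at T_B = a/(Rb).
T_B = 4.187/(0.08206×0.03763) = 4.187/0.0030879 = 1356 K

T_B ≈ 1356 K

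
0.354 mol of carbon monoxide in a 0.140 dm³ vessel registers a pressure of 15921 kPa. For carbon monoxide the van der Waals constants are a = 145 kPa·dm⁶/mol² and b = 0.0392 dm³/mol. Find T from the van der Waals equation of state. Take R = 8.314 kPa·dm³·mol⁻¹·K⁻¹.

T ≈ 722.0 K

T = (P + a n²/V²)(V − nb)/(nR)
P + a n²/V² = 15921 + (145)(0.354)²/(0.140)² = 16848 kPa
V − nb = 0.140 − (0.354)(0.0392) = 0.12612 dm³
T = (16848)(0.12612)/((0.354)(8.314)) = 722.0 K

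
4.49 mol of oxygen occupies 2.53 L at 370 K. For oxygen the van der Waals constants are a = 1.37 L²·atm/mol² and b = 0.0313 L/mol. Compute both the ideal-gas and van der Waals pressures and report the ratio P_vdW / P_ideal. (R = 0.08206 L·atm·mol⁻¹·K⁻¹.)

Ideal: P_ideal = nRT/V = (4.49)(0.08206)(370)/2.53 = 53.8839 atm
vdW: P = nRT/(V − nb) − a n²/V² = 136.326/2.38946 − 27.6193/6.40090 = 57.0531 − 4.31491 = 52.7382 atm
Ratio = 52.7382/53.8839 = 0.9787

P_vdW / P_ideal ≈ 0.9787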